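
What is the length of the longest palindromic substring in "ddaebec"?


Input: "ddaebec"
Checking substrings for palindromes:
  [3:6] "ebe" (len 3) => palindrome
  [0:2] "dd" (len 2) => palindrome
Longest palindromic substring: "ebe" with length 3

3


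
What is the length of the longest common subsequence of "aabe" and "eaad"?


LCS of "aabe" and "eaad"
DP table:
           e    a    a    d
      0    0    0    0    0
  a   0    0    1    1    1
  a   0    0    1    2    2
  b   0    0    1    2    2
  e   0    1    1    2    2
LCS length = dp[4][4] = 2

2


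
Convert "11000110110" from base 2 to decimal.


Input: "11000110110" in base 2
Positional expansion:
  Digit '1' (value 1) x 2^10 = 1024
  Digit '1' (value 1) x 2^9 = 512
  Digit '0' (value 0) x 2^8 = 0
  Digit '0' (value 0) x 2^7 = 0
  Digit '0' (value 0) x 2^6 = 0
  Digit '1' (value 1) x 2^5 = 32
  Digit '1' (value 1) x 2^4 = 16
  Digit '0' (value 0) x 2^3 = 0
  Digit '1' (value 1) x 2^2 = 4
  Digit '1' (value 1) x 2^1 = 2
  Digit '0' (value 0) x 2^0 = 0
Sum = 1590

1590


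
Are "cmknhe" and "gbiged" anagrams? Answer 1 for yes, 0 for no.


Strings: "cmknhe", "gbiged"
Sorted first:  cehkmn
Sorted second: bdeggi
Differ at position 0: 'c' vs 'b' => not anagrams

0


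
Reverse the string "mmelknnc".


Input: mmelknnc
Reading characters right to left:
  Position 7: 'c'
  Position 6: 'n'
  Position 5: 'n'
  Position 4: 'k'
  Position 3: 'l'
  Position 2: 'e'
  Position 1: 'm'
  Position 0: 'm'
Reversed: cnnklemm

cnnklemm


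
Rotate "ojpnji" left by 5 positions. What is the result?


Input: "ojpnji", rotate left by 5
First 5 characters: "ojpnj"
Remaining characters: "i"
Concatenate remaining + first: "i" + "ojpnj" = "iojpnj"

iojpnj


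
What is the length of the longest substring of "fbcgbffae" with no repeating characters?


Input: "fbcgbffae"
Sliding window (track last position of each char):
  Position 0 ('f'): window [0,0] length 1 -- new best
  Position 1 ('b'): window [0,1] length 2 -- new best
  Position 2 ('c'): window [0,2] length 3 -- new best
  Position 3 ('g'): window [0,3] length 4 -- new best
  Position 4 ('b'): repeat (last at 1), move window start to 2
  Position 4 ('b'): window [2,4] length 3
  Position 5 ('f'): window [2,5] length 4
  Position 6 ('f'): repeat (last at 5), move window start to 6
  Position 6 ('f'): window [6,6] length 1
  Position 7 ('a'): window [6,7] length 2
  Position 8 ('e'): window [6,8] length 3
Longest substring with no repeats: "fbcg" with length 4

4


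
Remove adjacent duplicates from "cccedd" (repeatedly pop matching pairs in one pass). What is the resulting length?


Input: cccedd
Stack-based adjacent duplicate removal:
  Read 'c': push. Stack: c
  Read 'c': matches stack top 'c' => pop. Stack: (empty)
  Read 'c': push. Stack: c
  Read 'e': push. Stack: ce
  Read 'd': push. Stack: ced
  Read 'd': matches stack top 'd' => pop. Stack: ce
Final stack: "ce" (length 2)

2


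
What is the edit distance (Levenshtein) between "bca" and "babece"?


Computing edit distance: "bca" -> "babece"
DP table:
           b    a    b    e    c    e
      0    1    2    3    4    5    6
  b   1    0    1    2    3    4    5
  c   2    1    1    2    3    3    4
  a   3    2    1    2    3    4    4
Edit distance = dp[3][6] = 4

4


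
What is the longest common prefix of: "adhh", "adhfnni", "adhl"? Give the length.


Words: adhh, adhfnni, adhl
  Position 0: all 'a' => match
  Position 1: all 'd' => match
  Position 2: all 'h' => match
  Position 3: ('h', 'f', 'l') => mismatch, stop
LCP = "adh" (length 3)

3


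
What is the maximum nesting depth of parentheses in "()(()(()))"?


Input: "()(()(()))"
Tracking depth:
  Position 0 '(': depth becomes 1
  Position 1 ')': depth becomes 0
  Position 2 '(': depth becomes 1
  Position 3 '(': depth becomes 2
  Position 4 ')': depth becomes 1
  Position 5 '(': depth becomes 2
  Position 6 '(': depth becomes 3
  Position 7 ')': depth becomes 2
  Position 8 ')': depth becomes 1
  Position 9 ')': depth becomes 0
Maximum depth reached: 3

3


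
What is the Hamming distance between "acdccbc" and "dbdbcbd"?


Comparing "acdccbc" and "dbdbcbd" position by position:
  Position 0: 'a' vs 'd' => differ
  Position 1: 'c' vs 'b' => differ
  Position 2: 'd' vs 'd' => same
  Position 3: 'c' vs 'b' => differ
  Position 4: 'c' vs 'c' => same
  Position 5: 'b' vs 'b' => same
  Position 6: 'c' vs 'd' => differ
Total differences (Hamming distance): 4

4


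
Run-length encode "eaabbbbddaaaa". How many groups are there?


Input: eaabbbbddaaaa
Scanning for consecutive runs:
  Group 1: 'e' x 1 (positions 0-0)
  Group 2: 'a' x 2 (positions 1-2)
  Group 3: 'b' x 4 (positions 3-6)
  Group 4: 'd' x 2 (positions 7-8)
  Group 5: 'a' x 4 (positions 9-12)
Total groups: 5

5


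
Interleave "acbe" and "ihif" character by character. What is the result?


Interleaving "acbe" and "ihif":
  Position 0: 'a' from first, 'i' from second => "ai"
  Position 1: 'c' from first, 'h' from second => "ch"
  Position 2: 'b' from first, 'i' from second => "bi"
  Position 3: 'e' from first, 'f' from second => "ef"
Result: aichbief

aichbief


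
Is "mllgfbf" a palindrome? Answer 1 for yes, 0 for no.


Input: mllgfbf
Reversed: fbfgllm
  Compare pos 0 ('m') with pos 6 ('f'): MISMATCH
  Compare pos 1 ('l') with pos 5 ('b'): MISMATCH
  Compare pos 2 ('l') with pos 4 ('f'): MISMATCH
Result: not a palindrome

0


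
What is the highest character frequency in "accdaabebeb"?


Input: accdaabebeb
Character counts:
  'a': 3
  'b': 3
  'c': 2
  'd': 1
  'e': 2
Maximum frequency: 3

3


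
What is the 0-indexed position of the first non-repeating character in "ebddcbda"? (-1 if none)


Input: ebddcbda
Character frequencies:
  'a': 1
  'b': 2
  'c': 1
  'd': 3
  'e': 1
Scanning left to right for freq == 1:
  Position 0 ('e'): unique! => answer = 0

0


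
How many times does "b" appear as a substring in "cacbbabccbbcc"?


Searching for "b" in "cacbbabccbbcc"
Scanning each position:
  Position 0: "c" => no
  Position 1: "a" => no
  Position 2: "c" => no
  Position 3: "b" => MATCH
  Position 4: "b" => MATCH
  Position 5: "a" => no
  Position 6: "b" => MATCH
  Position 7: "c" => no
  Position 8: "c" => no
  Position 9: "b" => MATCH
  Position 10: "b" => MATCH
  Position 11: "c" => no
  Position 12: "c" => no
Total occurrences: 5

5


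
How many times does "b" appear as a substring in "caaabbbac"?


Searching for "b" in "caaabbbac"
Scanning each position:
  Position 0: "c" => no
  Position 1: "a" => no
  Position 2: "a" => no
  Position 3: "a" => no
  Position 4: "b" => MATCH
  Position 5: "b" => MATCH
  Position 6: "b" => MATCH
  Position 7: "a" => no
  Position 8: "c" => no
Total occurrences: 3

3


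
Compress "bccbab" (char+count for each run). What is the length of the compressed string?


Input: bccbab
Runs:
  'b' x 1 => "b1"
  'c' x 2 => "c2"
  'b' x 1 => "b1"
  'a' x 1 => "a1"
  'b' x 1 => "b1"
Compressed: "b1c2b1a1b1"
Compressed length: 10

10


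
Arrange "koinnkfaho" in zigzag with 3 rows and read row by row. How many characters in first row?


Zigzag "koinnkfaho" into 3 rows:
Placing characters:
  'k' => row 0
  'o' => row 1
  'i' => row 2
  'n' => row 1
  'n' => row 0
  'k' => row 1
  'f' => row 2
  'a' => row 1
  'h' => row 0
  'o' => row 1
Rows:
  Row 0: "knh"
  Row 1: "onkao"
  Row 2: "if"
First row length: 3

3


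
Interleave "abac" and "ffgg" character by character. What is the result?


Interleaving "abac" and "ffgg":
  Position 0: 'a' from first, 'f' from second => "af"
  Position 1: 'b' from first, 'f' from second => "bf"
  Position 2: 'a' from first, 'g' from second => "ag"
  Position 3: 'c' from first, 'g' from second => "cg"
Result: afbfagcg

afbfagcg


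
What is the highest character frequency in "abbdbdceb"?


Input: abbdbdceb
Character counts:
  'a': 1
  'b': 4
  'c': 1
  'd': 2
  'e': 1
Maximum frequency: 4

4


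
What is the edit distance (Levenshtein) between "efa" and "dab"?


Computing edit distance: "efa" -> "dab"
DP table:
           d    a    b
      0    1    2    3
  e   1    1    2    3
  f   2    2    2    3
  a   3    3    2    3
Edit distance = dp[3][3] = 3

3


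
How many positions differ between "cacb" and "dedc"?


Comparing "cacb" and "dedc" position by position:
  Position 0: 'c' vs 'd' => DIFFER
  Position 1: 'a' vs 'e' => DIFFER
  Position 2: 'c' vs 'd' => DIFFER
  Position 3: 'b' vs 'c' => DIFFER
Positions that differ: 4

4


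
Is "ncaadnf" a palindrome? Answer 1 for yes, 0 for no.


Input: ncaadnf
Reversed: fndaacn
  Compare pos 0 ('n') with pos 6 ('f'): MISMATCH
  Compare pos 1 ('c') with pos 5 ('n'): MISMATCH
  Compare pos 2 ('a') with pos 4 ('d'): MISMATCH
Result: not a palindrome

0


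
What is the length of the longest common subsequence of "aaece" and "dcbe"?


LCS of "aaece" and "dcbe"
DP table:
           d    c    b    e
      0    0    0    0    0
  a   0    0    0    0    0
  a   0    0    0    0    0
  e   0    0    0    0    1
  c   0    0    1    1    1
  e   0    0    1    1    2
LCS length = dp[5][4] = 2

2


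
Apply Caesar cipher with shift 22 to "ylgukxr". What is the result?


Caesar cipher: shift "ylgukxr" by 22
  'y' (pos 24) + 22 = pos 20 = 'u'
  'l' (pos 11) + 22 = pos 7 = 'h'
  'g' (pos 6) + 22 = pos 2 = 'c'
  'u' (pos 20) + 22 = pos 16 = 'q'
  'k' (pos 10) + 22 = pos 6 = 'g'
  'x' (pos 23) + 22 = pos 19 = 't'
  'r' (pos 17) + 22 = pos 13 = 'n'
Result: uhcqgtn

uhcqgtn


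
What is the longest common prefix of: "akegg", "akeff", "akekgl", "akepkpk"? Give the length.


Words: akegg, akeff, akekgl, akepkpk
  Position 0: all 'a' => match
  Position 1: all 'k' => match
  Position 2: all 'e' => match
  Position 3: ('g', 'f', 'k', 'p') => mismatch, stop
LCP = "ake" (length 3)

3


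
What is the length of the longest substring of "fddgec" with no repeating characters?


Input: "fddgec"
Sliding window (track last position of each char):
  Position 0 ('f'): window [0,0] length 1 -- new best
  Position 1 ('d'): window [0,1] length 2 -- new best
  Position 2 ('d'): repeat (last at 1), move window start to 2
  Position 2 ('d'): window [2,2] length 1
  Position 3 ('g'): window [2,3] length 2
  Position 4 ('e'): window [2,4] length 3 -- new best
  Position 5 ('c'): window [2,5] length 4 -- new best
Longest substring with no repeats: "dgec" with length 4

4


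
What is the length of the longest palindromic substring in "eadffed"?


Input: "eadffed"
Checking substrings for palindromes:
  [3:5] "ff" (len 2) => palindrome
Longest palindromic substring: "ff" with length 2

2


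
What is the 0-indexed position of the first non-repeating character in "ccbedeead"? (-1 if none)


Input: ccbedeead
Character frequencies:
  'a': 1
  'b': 1
  'c': 2
  'd': 2
  'e': 3
Scanning left to right for freq == 1:
  Position 0 ('c'): freq=2, skip
  Position 1 ('c'): freq=2, skip
  Position 2 ('b'): unique! => answer = 2

2


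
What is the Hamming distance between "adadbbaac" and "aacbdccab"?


Comparing "adadbbaac" and "aacbdccab" position by position:
  Position 0: 'a' vs 'a' => same
  Position 1: 'd' vs 'a' => differ
  Position 2: 'a' vs 'c' => differ
  Position 3: 'd' vs 'b' => differ
  Position 4: 'b' vs 'd' => differ
  Position 5: 'b' vs 'c' => differ
  Position 6: 'a' vs 'c' => differ
  Position 7: 'a' vs 'a' => same
  Position 8: 'c' vs 'b' => differ
Total differences (Hamming distance): 7

7


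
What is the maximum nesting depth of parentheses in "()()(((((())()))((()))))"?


Input: "()()(((((())()))((()))))"
Tracking depth:
  Position 0 '(': depth becomes 1
  Position 1 ')': depth becomes 0
  Position 2 '(': depth becomes 1
  Position 3 ')': depth becomes 0
  Position 4 '(': depth becomes 1
  Position 5 '(': depth becomes 2
  Position 6 '(': depth becomes 3
  Position 7 '(': depth becomes 4
  Position 8 '(': depth becomes 5
  Position 9 '(': depth becomes 6
  Position 10 ')': depth becomes 5
  Position 11 ')': depth becomes 4
  Position 12 '(': depth becomes 5
  Position 13 ')': depth becomes 4
  Position 14 ')': depth becomes 3
  Position 15 ')': depth becomes 2
  Position 16 '(': depth becomes 3
  Position 17 '(': depth becomes 4
  Position 18 '(': depth becomes 5
  Position 19 ')': depth becomes 4
  Position 20 ')': depth becomes 3
  Position 21 ')': depth becomes 2
  Position 22 ')': depth becomes 1
  Position 23 ')': depth becomes 0
Maximum depth reached: 6

6


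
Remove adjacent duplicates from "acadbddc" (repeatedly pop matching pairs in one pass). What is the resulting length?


Input: acadbddc
Stack-based adjacent duplicate removal:
  Read 'a': push. Stack: a
  Read 'c': push. Stack: ac
  Read 'a': push. Stack: aca
  Read 'd': push. Stack: acad
  Read 'b': push. Stack: acadb
  Read 'd': push. Stack: acadbd
  Read 'd': matches stack top 'd' => pop. Stack: acadb
  Read 'c': push. Stack: acadbc
Final stack: "acadbc" (length 6)

6


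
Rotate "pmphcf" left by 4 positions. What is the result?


Input: "pmphcf", rotate left by 4
First 4 characters: "pmph"
Remaining characters: "cf"
Concatenate remaining + first: "cf" + "pmph" = "cfpmph"

cfpmph


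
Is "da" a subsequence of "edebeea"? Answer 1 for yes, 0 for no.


Check if "da" is a subsequence of "edebeea"
Greedy scan:
  Position 0 ('e'): no match needed
  Position 1 ('d'): matches sub[0] = 'd'
  Position 2 ('e'): no match needed
  Position 3 ('b'): no match needed
  Position 4 ('e'): no match needed
  Position 5 ('e'): no match needed
  Position 6 ('a'): matches sub[1] = 'a'
All 2 characters matched => is a subsequence

1


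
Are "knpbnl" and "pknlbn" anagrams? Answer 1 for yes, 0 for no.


Strings: "knpbnl", "pknlbn"
Sorted first:  bklnnp
Sorted second: bklnnp
Sorted forms match => anagrams

1


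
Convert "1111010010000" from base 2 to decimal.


Input: "1111010010000" in base 2
Positional expansion:
  Digit '1' (value 1) x 2^12 = 4096
  Digit '1' (value 1) x 2^11 = 2048
  Digit '1' (value 1) x 2^10 = 1024
  Digit '1' (value 1) x 2^9 = 512
  Digit '0' (value 0) x 2^8 = 0
  Digit '1' (value 1) x 2^7 = 128
  Digit '0' (value 0) x 2^6 = 0
  Digit '0' (value 0) x 2^5 = 0
  Digit '1' (value 1) x 2^4 = 16
  Digit '0' (value 0) x 2^3 = 0
  Digit '0' (value 0) x 2^2 = 0
  Digit '0' (value 0) x 2^1 = 0
  Digit '0' (value 0) x 2^0 = 0
Sum = 7824

7824


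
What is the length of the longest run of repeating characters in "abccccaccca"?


Input: "abccccaccca"
Scanning for longest run:
  Position 1 ('b'): new char, reset run to 1
  Position 2 ('c'): new char, reset run to 1
  Position 3 ('c'): continues run of 'c', length=2
  Position 4 ('c'): continues run of 'c', length=3
  Position 5 ('c'): continues run of 'c', length=4
  Position 6 ('a'): new char, reset run to 1
  Position 7 ('c'): new char, reset run to 1
  Position 8 ('c'): continues run of 'c', length=2
  Position 9 ('c'): continues run of 'c', length=3
  Position 10 ('a'): new char, reset run to 1
Longest run: 'c' with length 4

4


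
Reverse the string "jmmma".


Input: jmmma
Reading characters right to left:
  Position 4: 'a'
  Position 3: 'm'
  Position 2: 'm'
  Position 1: 'm'
  Position 0: 'j'
Reversed: ammmj

ammmj


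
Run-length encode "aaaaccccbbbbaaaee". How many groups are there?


Input: aaaaccccbbbbaaaee
Scanning for consecutive runs:
  Group 1: 'a' x 4 (positions 0-3)
  Group 2: 'c' x 4 (positions 4-7)
  Group 3: 'b' x 4 (positions 8-11)
  Group 4: 'a' x 3 (positions 12-14)
  Group 5: 'e' x 2 (positions 15-16)
Total groups: 5

5


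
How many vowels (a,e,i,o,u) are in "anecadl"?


Input: anecadl
Checking each character:
  'a' at position 0: vowel (running total: 1)
  'n' at position 1: consonant
  'e' at position 2: vowel (running total: 2)
  'c' at position 3: consonant
  'a' at position 4: vowel (running total: 3)
  'd' at position 5: consonant
  'l' at position 6: consonant
Total vowels: 3

3


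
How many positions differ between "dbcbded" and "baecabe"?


Comparing "dbcbded" and "baecabe" position by position:
  Position 0: 'd' vs 'b' => DIFFER
  Position 1: 'b' vs 'a' => DIFFER
  Position 2: 'c' vs 'e' => DIFFER
  Position 3: 'b' vs 'c' => DIFFER
  Position 4: 'd' vs 'a' => DIFFER
  Position 5: 'e' vs 'b' => DIFFER
  Position 6: 'd' vs 'e' => DIFFER
Positions that differ: 7

7


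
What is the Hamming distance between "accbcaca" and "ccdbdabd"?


Comparing "accbcaca" and "ccdbdabd" position by position:
  Position 0: 'a' vs 'c' => differ
  Position 1: 'c' vs 'c' => same
  Position 2: 'c' vs 'd' => differ
  Position 3: 'b' vs 'b' => same
  Position 4: 'c' vs 'd' => differ
  Position 5: 'a' vs 'a' => same
  Position 6: 'c' vs 'b' => differ
  Position 7: 'a' vs 'd' => differ
Total differences (Hamming distance): 5

5


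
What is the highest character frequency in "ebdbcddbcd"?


Input: ebdbcddbcd
Character counts:
  'b': 3
  'c': 2
  'd': 4
  'e': 1
Maximum frequency: 4

4


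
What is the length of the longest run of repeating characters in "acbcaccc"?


Input: "acbcaccc"
Scanning for longest run:
  Position 1 ('c'): new char, reset run to 1
  Position 2 ('b'): new char, reset run to 1
  Position 3 ('c'): new char, reset run to 1
  Position 4 ('a'): new char, reset run to 1
  Position 5 ('c'): new char, reset run to 1
  Position 6 ('c'): continues run of 'c', length=2
  Position 7 ('c'): continues run of 'c', length=3
Longest run: 'c' with length 3

3


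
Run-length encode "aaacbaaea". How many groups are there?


Input: aaacbaaea
Scanning for consecutive runs:
  Group 1: 'a' x 3 (positions 0-2)
  Group 2: 'c' x 1 (positions 3-3)
  Group 3: 'b' x 1 (positions 4-4)
  Group 4: 'a' x 2 (positions 5-6)
  Group 5: 'e' x 1 (positions 7-7)
  Group 6: 'a' x 1 (positions 8-8)
Total groups: 6

6


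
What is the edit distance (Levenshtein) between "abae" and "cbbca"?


Computing edit distance: "abae" -> "cbbca"
DP table:
           c    b    b    c    a
      0    1    2    3    4    5
  a   1    1    2    3    4    4
  b   2    2    1    2    3    4
  a   3    3    2    2    3    3
  e   4    4    3    3    3    4
Edit distance = dp[4][5] = 4

4


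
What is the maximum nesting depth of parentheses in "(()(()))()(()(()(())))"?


Input: "(()(()))()(()(()(())))"
Tracking depth:
  Position 0 '(': depth becomes 1
  Position 1 '(': depth becomes 2
  Position 2 ')': depth becomes 1
  Position 3 '(': depth becomes 2
  Position 4 '(': depth becomes 3
  Position 5 ')': depth becomes 2
  Position 6 ')': depth becomes 1
  Position 7 ')': depth becomes 0
  Position 8 '(': depth becomes 1
  Position 9 ')': depth becomes 0
  Position 10 '(': depth becomes 1
  Position 11 '(': depth becomes 2
  Position 12 ')': depth becomes 1
  Position 13 '(': depth becomes 2
  Position 14 '(': depth becomes 3
  Position 15 ')': depth becomes 2
  Position 16 '(': depth becomes 3
  Position 17 '(': depth becomes 4
  Position 18 ')': depth becomes 3
  Position 19 ')': depth becomes 2
  Position 20 ')': depth becomes 1
  Position 21 ')': depth becomes 0
Maximum depth reached: 4

4


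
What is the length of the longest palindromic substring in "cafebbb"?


Input: "cafebbb"
Checking substrings for palindromes:
  [4:7] "bbb" (len 3) => palindrome
  [4:6] "bb" (len 2) => palindrome
  [5:7] "bb" (len 2) => palindrome
Longest palindromic substring: "bbb" with length 3

3


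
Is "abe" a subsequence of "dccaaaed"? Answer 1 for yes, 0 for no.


Check if "abe" is a subsequence of "dccaaaed"
Greedy scan:
  Position 0 ('d'): no match needed
  Position 1 ('c'): no match needed
  Position 2 ('c'): no match needed
  Position 3 ('a'): matches sub[0] = 'a'
  Position 4 ('a'): no match needed
  Position 5 ('a'): no match needed
  Position 6 ('e'): no match needed
  Position 7 ('d'): no match needed
Only matched 1/3 characters => not a subsequence

0


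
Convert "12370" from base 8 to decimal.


Input: "12370" in base 8
Positional expansion:
  Digit '1' (value 1) x 8^4 = 4096
  Digit '2' (value 2) x 8^3 = 1024
  Digit '3' (value 3) x 8^2 = 192
  Digit '7' (value 7) x 8^1 = 56
  Digit '0' (value 0) x 8^0 = 0
Sum = 5368

5368


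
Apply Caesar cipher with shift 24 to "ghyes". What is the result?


Caesar cipher: shift "ghyes" by 24
  'g' (pos 6) + 24 = pos 4 = 'e'
  'h' (pos 7) + 24 = pos 5 = 'f'
  'y' (pos 24) + 24 = pos 22 = 'w'
  'e' (pos 4) + 24 = pos 2 = 'c'
  's' (pos 18) + 24 = pos 16 = 'q'
Result: efwcq

efwcq


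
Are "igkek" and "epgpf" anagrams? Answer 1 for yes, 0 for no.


Strings: "igkek", "epgpf"
Sorted first:  egikk
Sorted second: efgpp
Differ at position 1: 'g' vs 'f' => not anagrams

0


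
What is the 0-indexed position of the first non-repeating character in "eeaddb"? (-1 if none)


Input: eeaddb
Character frequencies:
  'a': 1
  'b': 1
  'd': 2
  'e': 2
Scanning left to right for freq == 1:
  Position 0 ('e'): freq=2, skip
  Position 1 ('e'): freq=2, skip
  Position 2 ('a'): unique! => answer = 2

2


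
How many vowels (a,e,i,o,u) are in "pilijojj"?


Input: pilijojj
Checking each character:
  'p' at position 0: consonant
  'i' at position 1: vowel (running total: 1)
  'l' at position 2: consonant
  'i' at position 3: vowel (running total: 2)
  'j' at position 4: consonant
  'o' at position 5: vowel (running total: 3)
  'j' at position 6: consonant
  'j' at position 7: consonant
Total vowels: 3

3


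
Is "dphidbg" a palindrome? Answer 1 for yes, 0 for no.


Input: dphidbg
Reversed: gbdihpd
  Compare pos 0 ('d') with pos 6 ('g'): MISMATCH
  Compare pos 1 ('p') with pos 5 ('b'): MISMATCH
  Compare pos 2 ('h') with pos 4 ('d'): MISMATCH
Result: not a palindrome

0


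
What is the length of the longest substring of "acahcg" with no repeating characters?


Input: "acahcg"
Sliding window (track last position of each char):
  Position 0 ('a'): window [0,0] length 1 -- new best
  Position 1 ('c'): window [0,1] length 2 -- new best
  Position 2 ('a'): repeat (last at 0), move window start to 1
  Position 2 ('a'): window [1,2] length 2
  Position 3 ('h'): window [1,3] length 3 -- new best
  Position 4 ('c'): repeat (last at 1), move window start to 2
  Position 4 ('c'): window [2,4] length 3
  Position 5 ('g'): window [2,5] length 4 -- new best
Longest substring with no repeats: "ahcg" with length 4

4


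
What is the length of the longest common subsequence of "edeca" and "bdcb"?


LCS of "edeca" and "bdcb"
DP table:
           b    d    c    b
      0    0    0    0    0
  e   0    0    0    0    0
  d   0    0    1    1    1
  e   0    0    1    1    1
  c   0    0    1    2    2
  a   0    0    1    2    2
LCS length = dp[5][4] = 2

2


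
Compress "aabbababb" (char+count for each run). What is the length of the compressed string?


Input: aabbababb
Runs:
  'a' x 2 => "a2"
  'b' x 2 => "b2"
  'a' x 1 => "a1"
  'b' x 1 => "b1"
  'a' x 1 => "a1"
  'b' x 2 => "b2"
Compressed: "a2b2a1b1a1b2"
Compressed length: 12

12


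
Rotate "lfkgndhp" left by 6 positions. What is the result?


Input: "lfkgndhp", rotate left by 6
First 6 characters: "lfkgnd"
Remaining characters: "hp"
Concatenate remaining + first: "hp" + "lfkgnd" = "hplfkgnd"

hplfkgnd


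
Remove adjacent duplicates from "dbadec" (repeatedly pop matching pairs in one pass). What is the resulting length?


Input: dbadec
Stack-based adjacent duplicate removal:
  Read 'd': push. Stack: d
  Read 'b': push. Stack: db
  Read 'a': push. Stack: dba
  Read 'd': push. Stack: dbad
  Read 'e': push. Stack: dbade
  Read 'c': push. Stack: dbadec
Final stack: "dbadec" (length 6)

6


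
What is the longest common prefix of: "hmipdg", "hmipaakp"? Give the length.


Words: hmipdg, hmipaakp
  Position 0: all 'h' => match
  Position 1: all 'm' => match
  Position 2: all 'i' => match
  Position 3: all 'p' => match
  Position 4: ('d', 'a') => mismatch, stop
LCP = "hmip" (length 4)

4


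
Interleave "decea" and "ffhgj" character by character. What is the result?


Interleaving "decea" and "ffhgj":
  Position 0: 'd' from first, 'f' from second => "df"
  Position 1: 'e' from first, 'f' from second => "ef"
  Position 2: 'c' from first, 'h' from second => "ch"
  Position 3: 'e' from first, 'g' from second => "eg"
  Position 4: 'a' from first, 'j' from second => "aj"
Result: dfefchegaj

dfefchegaj


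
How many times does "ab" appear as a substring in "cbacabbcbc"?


Searching for "ab" in "cbacabbcbc"
Scanning each position:
  Position 0: "cb" => no
  Position 1: "ba" => no
  Position 2: "ac" => no
  Position 3: "ca" => no
  Position 4: "ab" => MATCH
  Position 5: "bb" => no
  Position 6: "bc" => no
  Position 7: "cb" => no
  Position 8: "bc" => no
Total occurrences: 1

1


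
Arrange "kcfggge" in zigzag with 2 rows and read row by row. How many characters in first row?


Zigzag "kcfggge" into 2 rows:
Placing characters:
  'k' => row 0
  'c' => row 1
  'f' => row 0
  'g' => row 1
  'g' => row 0
  'g' => row 1
  'e' => row 0
Rows:
  Row 0: "kfge"
  Row 1: "cgg"
First row length: 4

4


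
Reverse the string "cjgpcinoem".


Input: cjgpcinoem
Reading characters right to left:
  Position 9: 'm'
  Position 8: 'e'
  Position 7: 'o'
  Position 6: 'n'
  Position 5: 'i'
  Position 4: 'c'
  Position 3: 'p'
  Position 2: 'g'
  Position 1: 'j'
  Position 0: 'c'
Reversed: meonicpgjc

meonicpgjc


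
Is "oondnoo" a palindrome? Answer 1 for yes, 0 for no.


Input: oondnoo
Reversed: oondnoo
  Compare pos 0 ('o') with pos 6 ('o'): match
  Compare pos 1 ('o') with pos 5 ('o'): match
  Compare pos 2 ('n') with pos 4 ('n'): match
Result: palindrome

1


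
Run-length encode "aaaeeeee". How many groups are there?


Input: aaaeeeee
Scanning for consecutive runs:
  Group 1: 'a' x 3 (positions 0-2)
  Group 2: 'e' x 5 (positions 3-7)
Total groups: 2

2


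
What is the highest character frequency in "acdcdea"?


Input: acdcdea
Character counts:
  'a': 2
  'c': 2
  'd': 2
  'e': 1
Maximum frequency: 2

2


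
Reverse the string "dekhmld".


Input: dekhmld
Reading characters right to left:
  Position 6: 'd'
  Position 5: 'l'
  Position 4: 'm'
  Position 3: 'h'
  Position 2: 'k'
  Position 1: 'e'
  Position 0: 'd'
Reversed: dlmhked

dlmhked


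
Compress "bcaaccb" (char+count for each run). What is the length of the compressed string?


Input: bcaaccb
Runs:
  'b' x 1 => "b1"
  'c' x 1 => "c1"
  'a' x 2 => "a2"
  'c' x 2 => "c2"
  'b' x 1 => "b1"
Compressed: "b1c1a2c2b1"
Compressed length: 10

10


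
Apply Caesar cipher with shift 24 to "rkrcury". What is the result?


Caesar cipher: shift "rkrcury" by 24
  'r' (pos 17) + 24 = pos 15 = 'p'
  'k' (pos 10) + 24 = pos 8 = 'i'
  'r' (pos 17) + 24 = pos 15 = 'p'
  'c' (pos 2) + 24 = pos 0 = 'a'
  'u' (pos 20) + 24 = pos 18 = 's'
  'r' (pos 17) + 24 = pos 15 = 'p'
  'y' (pos 24) + 24 = pos 22 = 'w'
Result: pipaspw

pipaspw


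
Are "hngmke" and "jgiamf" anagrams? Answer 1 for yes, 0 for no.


Strings: "hngmke", "jgiamf"
Sorted first:  eghkmn
Sorted second: afgijm
Differ at position 0: 'e' vs 'a' => not anagrams

0


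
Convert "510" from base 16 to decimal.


Input: "510" in base 16
Positional expansion:
  Digit '5' (value 5) x 16^2 = 1280
  Digit '1' (value 1) x 16^1 = 16
  Digit '0' (value 0) x 16^0 = 0
Sum = 1296

1296


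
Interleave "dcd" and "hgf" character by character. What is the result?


Interleaving "dcd" and "hgf":
  Position 0: 'd' from first, 'h' from second => "dh"
  Position 1: 'c' from first, 'g' from second => "cg"
  Position 2: 'd' from first, 'f' from second => "df"
Result: dhcgdf

dhcgdf


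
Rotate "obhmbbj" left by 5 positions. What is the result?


Input: "obhmbbj", rotate left by 5
First 5 characters: "obhmb"
Remaining characters: "bj"
Concatenate remaining + first: "bj" + "obhmb" = "bjobhmb"

bjobhmb


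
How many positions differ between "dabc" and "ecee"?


Comparing "dabc" and "ecee" position by position:
  Position 0: 'd' vs 'e' => DIFFER
  Position 1: 'a' vs 'c' => DIFFER
  Position 2: 'b' vs 'e' => DIFFER
  Position 3: 'c' vs 'e' => DIFFER
Positions that differ: 4

4


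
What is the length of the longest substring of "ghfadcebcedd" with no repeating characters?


Input: "ghfadcebcedd"
Sliding window (track last position of each char):
  Position 0 ('g'): window [0,0] length 1 -- new best
  Position 1 ('h'): window [0,1] length 2 -- new best
  Position 2 ('f'): window [0,2] length 3 -- new best
  Position 3 ('a'): window [0,3] length 4 -- new best
  Position 4 ('d'): window [0,4] length 5 -- new best
  Position 5 ('c'): window [0,5] length 6 -- new best
  Position 6 ('e'): window [0,6] length 7 -- new best
  Position 7 ('b'): window [0,7] length 8 -- new best
  Position 8 ('c'): repeat (last at 5), move window start to 6
  Position 8 ('c'): window [6,8] length 3
  Position 9 ('e'): repeat (last at 6), move window start to 7
  Position 9 ('e'): window [7,9] length 3
  Position 10 ('d'): window [7,10] length 4
  Position 11 ('d'): repeat (last at 10), move window start to 11
  Position 11 ('d'): window [11,11] length 1
Longest substring with no repeats: "ghfadceb" with length 8

8


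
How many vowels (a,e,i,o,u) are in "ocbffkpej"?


Input: ocbffkpej
Checking each character:
  'o' at position 0: vowel (running total: 1)
  'c' at position 1: consonant
  'b' at position 2: consonant
  'f' at position 3: consonant
  'f' at position 4: consonant
  'k' at position 5: consonant
  'p' at position 6: consonant
  'e' at position 7: vowel (running total: 2)
  'j' at position 8: consonant
Total vowels: 2

2


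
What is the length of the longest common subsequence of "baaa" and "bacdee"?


LCS of "baaa" and "bacdee"
DP table:
           b    a    c    d    e    e
      0    0    0    0    0    0    0
  b   0    1    1    1    1    1    1
  a   0    1    2    2    2    2    2
  a   0    1    2    2    2    2    2
  a   0    1    2    2    2    2    2
LCS length = dp[4][6] = 2

2


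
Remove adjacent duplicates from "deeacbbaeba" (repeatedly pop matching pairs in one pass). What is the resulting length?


Input: deeacbbaeba
Stack-based adjacent duplicate removal:
  Read 'd': push. Stack: d
  Read 'e': push. Stack: de
  Read 'e': matches stack top 'e' => pop. Stack: d
  Read 'a': push. Stack: da
  Read 'c': push. Stack: dac
  Read 'b': push. Stack: dacb
  Read 'b': matches stack top 'b' => pop. Stack: dac
  Read 'a': push. Stack: daca
  Read 'e': push. Stack: dacae
  Read 'b': push. Stack: dacaeb
  Read 'a': push. Stack: dacaeba
Final stack: "dacaeba" (length 7)

7


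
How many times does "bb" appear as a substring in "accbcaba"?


Searching for "bb" in "accbcaba"
Scanning each position:
  Position 0: "ac" => no
  Position 1: "cc" => no
  Position 2: "cb" => no
  Position 3: "bc" => no
  Position 4: "ca" => no
  Position 5: "ab" => no
  Position 6: "ba" => no
Total occurrences: 0

0


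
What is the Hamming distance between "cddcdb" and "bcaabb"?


Comparing "cddcdb" and "bcaabb" position by position:
  Position 0: 'c' vs 'b' => differ
  Position 1: 'd' vs 'c' => differ
  Position 2: 'd' vs 'a' => differ
  Position 3: 'c' vs 'a' => differ
  Position 4: 'd' vs 'b' => differ
  Position 5: 'b' vs 'b' => same
Total differences (Hamming distance): 5

5


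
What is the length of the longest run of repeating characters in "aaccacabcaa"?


Input: "aaccacabcaa"
Scanning for longest run:
  Position 1 ('a'): continues run of 'a', length=2
  Position 2 ('c'): new char, reset run to 1
  Position 3 ('c'): continues run of 'c', length=2
  Position 4 ('a'): new char, reset run to 1
  Position 5 ('c'): new char, reset run to 1
  Position 6 ('a'): new char, reset run to 1
  Position 7 ('b'): new char, reset run to 1
  Position 8 ('c'): new char, reset run to 1
  Position 9 ('a'): new char, reset run to 1
  Position 10 ('a'): continues run of 'a', length=2
Longest run: 'a' with length 2

2


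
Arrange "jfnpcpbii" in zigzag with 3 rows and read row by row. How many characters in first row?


Zigzag "jfnpcpbii" into 3 rows:
Placing characters:
  'j' => row 0
  'f' => row 1
  'n' => row 2
  'p' => row 1
  'c' => row 0
  'p' => row 1
  'b' => row 2
  'i' => row 1
  'i' => row 0
Rows:
  Row 0: "jci"
  Row 1: "fppi"
  Row 2: "nb"
First row length: 3

3


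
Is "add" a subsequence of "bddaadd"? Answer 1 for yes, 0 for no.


Check if "add" is a subsequence of "bddaadd"
Greedy scan:
  Position 0 ('b'): no match needed
  Position 1 ('d'): no match needed
  Position 2 ('d'): no match needed
  Position 3 ('a'): matches sub[0] = 'a'
  Position 4 ('a'): no match needed
  Position 5 ('d'): matches sub[1] = 'd'
  Position 6 ('d'): matches sub[2] = 'd'
All 3 characters matched => is a subsequence

1


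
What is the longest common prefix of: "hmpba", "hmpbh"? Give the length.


Words: hmpba, hmpbh
  Position 0: all 'h' => match
  Position 1: all 'm' => match
  Position 2: all 'p' => match
  Position 3: all 'b' => match
  Position 4: ('a', 'h') => mismatch, stop
LCP = "hmpb" (length 4)

4


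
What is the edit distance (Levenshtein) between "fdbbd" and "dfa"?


Computing edit distance: "fdbbd" -> "dfa"
DP table:
           d    f    a
      0    1    2    3
  f   1    1    1    2
  d   2    1    2    2
  b   3    2    2    3
  b   4    3    3    3
  d   5    4    4    4
Edit distance = dp[5][3] = 4

4


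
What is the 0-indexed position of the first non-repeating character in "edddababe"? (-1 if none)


Input: edddababe
Character frequencies:
  'a': 2
  'b': 2
  'd': 3
  'e': 2
Scanning left to right for freq == 1:
  Position 0 ('e'): freq=2, skip
  Position 1 ('d'): freq=3, skip
  Position 2 ('d'): freq=3, skip
  Position 3 ('d'): freq=3, skip
  Position 4 ('a'): freq=2, skip
  Position 5 ('b'): freq=2, skip
  Position 6 ('a'): freq=2, skip
  Position 7 ('b'): freq=2, skip
  Position 8 ('e'): freq=2, skip
  No unique character found => answer = -1

-1


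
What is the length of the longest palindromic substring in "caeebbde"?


Input: "caeebbde"
Checking substrings for palindromes:
  [2:4] "ee" (len 2) => palindrome
  [4:6] "bb" (len 2) => palindrome
Longest palindromic substring: "ee" with length 2

2


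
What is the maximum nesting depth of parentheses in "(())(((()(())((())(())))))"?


Input: "(())(((()(())((())(())))))"
Tracking depth:
  Position 0 '(': depth becomes 1
  Position 1 '(': depth becomes 2
  Position 2 ')': depth becomes 1
  Position 3 ')': depth becomes 0
  Position 4 '(': depth becomes 1
  Position 5 '(': depth becomes 2
  Position 6 '(': depth becomes 3
  Position 7 '(': depth becomes 4
  Position 8 ')': depth becomes 3
  Position 9 '(': depth becomes 4
  Position 10 '(': depth becomes 5
  Position 11 ')': depth becomes 4
  Position 12 ')': depth becomes 3
  Position 13 '(': depth becomes 4
  Position 14 '(': depth becomes 5
  Position 15 '(': depth becomes 6
  Position 16 ')': depth becomes 5
  Position 17 ')': depth becomes 4
  Position 18 '(': depth becomes 5
  Position 19 '(': depth becomes 6
  Position 20 ')': depth becomes 5
  Position 21 ')': depth becomes 4
  Position 22 ')': depth becomes 3
  Position 23 ')': depth becomes 2
  Position 24 ')': depth becomes 1
  Position 25 ')': depth becomes 0
Maximum depth reached: 6

6


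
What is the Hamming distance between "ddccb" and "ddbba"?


Comparing "ddccb" and "ddbba" position by position:
  Position 0: 'd' vs 'd' => same
  Position 1: 'd' vs 'd' => same
  Position 2: 'c' vs 'b' => differ
  Position 3: 'c' vs 'b' => differ
  Position 4: 'b' vs 'a' => differ
Total differences (Hamming distance): 3

3


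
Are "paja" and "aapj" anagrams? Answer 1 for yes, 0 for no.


Strings: "paja", "aapj"
Sorted first:  aajp
Sorted second: aajp
Sorted forms match => anagrams

1


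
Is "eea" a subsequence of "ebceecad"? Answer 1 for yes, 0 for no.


Check if "eea" is a subsequence of "ebceecad"
Greedy scan:
  Position 0 ('e'): matches sub[0] = 'e'
  Position 1 ('b'): no match needed
  Position 2 ('c'): no match needed
  Position 3 ('e'): matches sub[1] = 'e'
  Position 4 ('e'): no match needed
  Position 5 ('c'): no match needed
  Position 6 ('a'): matches sub[2] = 'a'
  Position 7 ('d'): no match needed
All 3 characters matched => is a subsequence

1


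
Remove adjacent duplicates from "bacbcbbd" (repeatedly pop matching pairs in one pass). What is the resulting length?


Input: bacbcbbd
Stack-based adjacent duplicate removal:
  Read 'b': push. Stack: b
  Read 'a': push. Stack: ba
  Read 'c': push. Stack: bac
  Read 'b': push. Stack: bacb
  Read 'c': push. Stack: bacbc
  Read 'b': push. Stack: bacbcb
  Read 'b': matches stack top 'b' => pop. Stack: bacbc
  Read 'd': push. Stack: bacbcd
Final stack: "bacbcd" (length 6)

6


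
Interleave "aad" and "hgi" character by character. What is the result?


Interleaving "aad" and "hgi":
  Position 0: 'a' from first, 'h' from second => "ah"
  Position 1: 'a' from first, 'g' from second => "ag"
  Position 2: 'd' from first, 'i' from second => "di"
Result: ahagdi

ahagdi


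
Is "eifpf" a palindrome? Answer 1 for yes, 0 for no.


Input: eifpf
Reversed: fpfie
  Compare pos 0 ('e') with pos 4 ('f'): MISMATCH
  Compare pos 1 ('i') with pos 3 ('p'): MISMATCH
Result: not a palindrome

0


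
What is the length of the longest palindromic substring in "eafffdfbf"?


Input: "eafffdfbf"
Checking substrings for palindromes:
  [2:5] "fff" (len 3) => palindrome
  [4:7] "fdf" (len 3) => palindrome
  [6:9] "fbf" (len 3) => palindrome
  [2:4] "ff" (len 2) => palindrome
  [3:5] "ff" (len 2) => palindrome
Longest palindromic substring: "fff" with length 3

3


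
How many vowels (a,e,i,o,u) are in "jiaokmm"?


Input: jiaokmm
Checking each character:
  'j' at position 0: consonant
  'i' at position 1: vowel (running total: 1)
  'a' at position 2: vowel (running total: 2)
  'o' at position 3: vowel (running total: 3)
  'k' at position 4: consonant
  'm' at position 5: consonant
  'm' at position 6: consonant
Total vowels: 3

3


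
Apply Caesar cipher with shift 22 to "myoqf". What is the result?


Caesar cipher: shift "myoqf" by 22
  'm' (pos 12) + 22 = pos 8 = 'i'
  'y' (pos 24) + 22 = pos 20 = 'u'
  'o' (pos 14) + 22 = pos 10 = 'k'
  'q' (pos 16) + 22 = pos 12 = 'm'
  'f' (pos 5) + 22 = pos 1 = 'b'
Result: iukmb

iukmb


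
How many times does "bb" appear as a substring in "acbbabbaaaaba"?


Searching for "bb" in "acbbabbaaaaba"
Scanning each position:
  Position 0: "ac" => no
  Position 1: "cb" => no
  Position 2: "bb" => MATCH
  Position 3: "ba" => no
  Position 4: "ab" => no
  Position 5: "bb" => MATCH
  Position 6: "ba" => no
  Position 7: "aa" => no
  Position 8: "aa" => no
  Position 9: "aa" => no
  Position 10: "ab" => no
  Position 11: "ba" => no
Total occurrences: 2

2


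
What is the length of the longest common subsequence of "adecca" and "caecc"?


LCS of "adecca" and "caecc"
DP table:
           c    a    e    c    c
      0    0    0    0    0    0
  a   0    0    1    1    1    1
  d   0    0    1    1    1    1
  e   0    0    1    2    2    2
  c   0    1    1    2    3    3
  c   0    1    1    2    3    4
  a   0    1    2    2    3    4
LCS length = dp[6][5] = 4

4


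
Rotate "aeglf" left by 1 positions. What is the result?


Input: "aeglf", rotate left by 1
First 1 characters: "a"
Remaining characters: "eglf"
Concatenate remaining + first: "eglf" + "a" = "eglfa"

eglfa


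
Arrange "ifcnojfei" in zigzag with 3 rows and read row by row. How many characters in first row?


Zigzag "ifcnojfei" into 3 rows:
Placing characters:
  'i' => row 0
  'f' => row 1
  'c' => row 2
  'n' => row 1
  'o' => row 0
  'j' => row 1
  'f' => row 2
  'e' => row 1
  'i' => row 0
Rows:
  Row 0: "ioi"
  Row 1: "fnje"
  Row 2: "cf"
First row length: 3

3


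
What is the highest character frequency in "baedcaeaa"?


Input: baedcaeaa
Character counts:
  'a': 4
  'b': 1
  'c': 1
  'd': 1
  'e': 2
Maximum frequency: 4

4


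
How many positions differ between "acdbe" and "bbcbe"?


Comparing "acdbe" and "bbcbe" position by position:
  Position 0: 'a' vs 'b' => DIFFER
  Position 1: 'c' vs 'b' => DIFFER
  Position 2: 'd' vs 'c' => DIFFER
  Position 3: 'b' vs 'b' => same
  Position 4: 'e' vs 'e' => same
Positions that differ: 3

3
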